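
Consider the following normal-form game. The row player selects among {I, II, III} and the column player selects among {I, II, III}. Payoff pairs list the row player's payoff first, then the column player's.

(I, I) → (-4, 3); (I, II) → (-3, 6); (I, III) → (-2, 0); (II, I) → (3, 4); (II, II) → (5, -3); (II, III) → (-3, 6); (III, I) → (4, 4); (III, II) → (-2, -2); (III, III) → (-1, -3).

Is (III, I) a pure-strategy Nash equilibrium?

Yes

Holding the column player at I: the row player gets 4 from III, versus -4 from I, 3 from II. No profitable deviation for the row player.
Holding the row player at III: the column player gets 4 from I, versus -2 from II, -3 from III. No profitable deviation for the column player either.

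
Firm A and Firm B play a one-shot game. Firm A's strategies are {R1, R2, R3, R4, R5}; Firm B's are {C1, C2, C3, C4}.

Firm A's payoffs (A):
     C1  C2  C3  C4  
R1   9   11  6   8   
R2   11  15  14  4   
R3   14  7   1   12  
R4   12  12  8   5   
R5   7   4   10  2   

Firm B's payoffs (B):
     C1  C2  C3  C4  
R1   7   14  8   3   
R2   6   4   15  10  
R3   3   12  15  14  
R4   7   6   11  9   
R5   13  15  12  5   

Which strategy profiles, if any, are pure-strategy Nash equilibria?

Find each player's best response to every opponent strategy; NE are the intersections.
Firm A's best responses — vs C1: R3 (payoff 14); vs C2: R2 (payoff 15); vs C3: R2 (payoff 14); vs C4: R3 (payoff 12).
Firm B's best responses — vs R1: C2 (payoff 14); vs R2: C3 (payoff 15); vs R3: C3 (payoff 15); vs R4: C3 (payoff 11); vs R5: C2 (payoff 15).
The only mutual best response is (R2, C3); neither player gains by switching there.

(R2, C3)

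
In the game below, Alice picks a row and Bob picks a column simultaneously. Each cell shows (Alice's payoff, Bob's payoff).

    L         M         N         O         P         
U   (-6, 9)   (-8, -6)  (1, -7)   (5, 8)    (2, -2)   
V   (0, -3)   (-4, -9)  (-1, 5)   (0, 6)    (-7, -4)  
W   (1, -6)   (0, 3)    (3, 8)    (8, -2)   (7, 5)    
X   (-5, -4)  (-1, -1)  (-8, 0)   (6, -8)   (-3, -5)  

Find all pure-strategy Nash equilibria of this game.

A profile is a Nash equilibrium when each player is best-responding to the other.
Alice's best responses — vs L: W (payoff 1); vs M: W (payoff 0); vs N: W (payoff 3); vs O: W (payoff 8); vs P: W (payoff 7).
Bob's best responses — vs U: L (payoff 9); vs V: O (payoff 6); vs W: N (payoff 8); vs X: N (payoff 0).
The only mutual best response is (W, N); neither player gains by switching there.

(W, N)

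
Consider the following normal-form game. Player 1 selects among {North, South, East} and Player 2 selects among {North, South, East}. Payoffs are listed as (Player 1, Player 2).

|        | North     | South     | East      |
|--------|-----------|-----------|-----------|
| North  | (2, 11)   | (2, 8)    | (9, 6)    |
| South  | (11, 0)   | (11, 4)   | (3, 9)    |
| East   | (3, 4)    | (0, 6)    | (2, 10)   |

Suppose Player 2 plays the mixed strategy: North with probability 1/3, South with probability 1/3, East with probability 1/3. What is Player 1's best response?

South

Compute Player 1's expected payoff from each pure strategy against the given mix.
North: (1/3)·2 + (1/3)·2 + (1/3)·9 = 13/3
South: (1/3)·11 + (1/3)·11 + (1/3)·3 = 25/3
East: (1/3)·3 + (1/3)·0 + (1/3)·2 = 5/3
Highest expected payoff is 25/3, from South.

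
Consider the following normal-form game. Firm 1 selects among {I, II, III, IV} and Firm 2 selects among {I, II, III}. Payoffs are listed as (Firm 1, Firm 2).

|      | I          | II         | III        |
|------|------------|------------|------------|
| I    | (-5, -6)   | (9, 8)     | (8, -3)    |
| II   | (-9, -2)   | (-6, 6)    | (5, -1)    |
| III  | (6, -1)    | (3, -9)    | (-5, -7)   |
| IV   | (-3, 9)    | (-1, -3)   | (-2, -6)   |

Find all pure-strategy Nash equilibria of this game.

A profile is a Nash equilibrium when each player is best-responding to the other.
Firm 1's best responses — vs I: III (payoff 6); vs II: I (payoff 9); vs III: I (payoff 8).
Firm 2's best responses — vs I: II (payoff 8); vs II: II (payoff 6); vs III: I (payoff -1); vs IV: I (payoff 9).
Mutual best responses occur at (I, II) and (III, I); at each, neither player gains by switching.

(I, II) and (III, I)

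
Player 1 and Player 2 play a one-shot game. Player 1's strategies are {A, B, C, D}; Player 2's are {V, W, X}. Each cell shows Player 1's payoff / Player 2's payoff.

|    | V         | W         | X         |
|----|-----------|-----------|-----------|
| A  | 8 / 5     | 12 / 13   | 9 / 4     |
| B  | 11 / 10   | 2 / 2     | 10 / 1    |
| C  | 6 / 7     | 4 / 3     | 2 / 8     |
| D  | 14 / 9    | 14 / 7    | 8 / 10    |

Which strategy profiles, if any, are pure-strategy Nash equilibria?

None

A profile is a Nash equilibrium when each player is best-responding to the other.
Player 1's best responses — vs V: D (payoff 14); vs W: D (payoff 14); vs X: B (payoff 10).
Player 2's best responses — vs A: W (payoff 13); vs B: V (payoff 10); vs C: X (payoff 8); vs D: X (payoff 10).
No cell has both players best-responding. For instance, Player 1's best reply to V is D, but against D Player 2 prefers X over V.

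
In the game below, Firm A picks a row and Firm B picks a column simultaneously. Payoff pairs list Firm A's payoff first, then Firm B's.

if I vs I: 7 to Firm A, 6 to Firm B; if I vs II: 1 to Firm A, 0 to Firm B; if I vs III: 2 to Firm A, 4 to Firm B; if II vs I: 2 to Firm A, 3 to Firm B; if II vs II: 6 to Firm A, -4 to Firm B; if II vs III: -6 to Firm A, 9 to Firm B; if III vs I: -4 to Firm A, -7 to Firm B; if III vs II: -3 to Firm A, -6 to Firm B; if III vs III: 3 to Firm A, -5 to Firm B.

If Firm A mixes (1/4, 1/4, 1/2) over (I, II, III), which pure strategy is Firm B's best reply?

III

Firm B's best reply maximizes expected payoff against the mix.
I: (1/4)·6 + (1/4)·3 + (1/2)·(-7) = -5/4
II: (1/4)·0 + (1/4)·(-4) + (1/2)·(-6) = -4
III: (1/4)·4 + (1/4)·9 + (1/2)·(-5) = 3/4
Highest expected payoff is 3/4, from III.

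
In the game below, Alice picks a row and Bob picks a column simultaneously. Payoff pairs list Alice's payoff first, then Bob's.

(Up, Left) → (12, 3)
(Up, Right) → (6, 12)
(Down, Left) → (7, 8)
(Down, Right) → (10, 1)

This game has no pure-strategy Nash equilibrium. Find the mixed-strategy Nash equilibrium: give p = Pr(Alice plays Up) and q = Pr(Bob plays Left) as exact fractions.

In a mixed NE each player is indifferent between their pure strategies, so the opponent's mix sets the indifference.
Bob indifferent between Left and Right: p·3 + (1−p)·8 = p·12 + (1−p)·1 ⟹ 8 + (-5)p = 1 + 11p ⟹ p = 7/16.
Alice indifferent between Up and Down: q·12 + (1−q)·6 = q·7 + (1−q)·10 ⟹ 6 + 6q = 10 + (-3)q ⟹ q = 4/9.

p = 7/16, q = 4/9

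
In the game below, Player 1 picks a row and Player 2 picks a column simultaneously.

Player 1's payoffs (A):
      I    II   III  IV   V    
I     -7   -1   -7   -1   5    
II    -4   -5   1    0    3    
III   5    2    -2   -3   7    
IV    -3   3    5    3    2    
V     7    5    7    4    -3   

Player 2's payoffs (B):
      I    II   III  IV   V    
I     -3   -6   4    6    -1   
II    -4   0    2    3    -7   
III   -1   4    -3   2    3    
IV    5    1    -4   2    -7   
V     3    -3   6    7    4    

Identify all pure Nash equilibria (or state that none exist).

Find each player's best response to every opponent strategy; NE are the intersections.
Player 1's best responses — vs I: V (payoff 7); vs II: V (payoff 5); vs III: V (payoff 7); vs IV: V (payoff 4); vs V: III (payoff 7).
Player 2's best responses — vs I: IV (payoff 6); vs II: IV (payoff 3); vs III: II (payoff 4); vs IV: I (payoff 5); vs V: IV (payoff 7).
The only mutual best response is (V, IV); neither player gains by switching there.

(V, IV)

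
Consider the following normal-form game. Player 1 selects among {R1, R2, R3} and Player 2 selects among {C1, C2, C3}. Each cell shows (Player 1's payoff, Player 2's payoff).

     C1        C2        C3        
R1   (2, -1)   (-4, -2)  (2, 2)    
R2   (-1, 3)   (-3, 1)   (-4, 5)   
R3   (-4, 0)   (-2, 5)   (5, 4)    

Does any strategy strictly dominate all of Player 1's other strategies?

No strictly dominant strategy

A strategy is strictly dominant if it gives Player 1 a strictly higher payoff than every other strategy, against every choice by the opponent.
R1 is not dominant: against C2, R2 gives -3 > -4.
R2 is not dominant: against C1, R1 gives 2 > -1.
R3 is not dominant: against C1, R1 gives 2 > -4.
No single strategy is best against every opponent action.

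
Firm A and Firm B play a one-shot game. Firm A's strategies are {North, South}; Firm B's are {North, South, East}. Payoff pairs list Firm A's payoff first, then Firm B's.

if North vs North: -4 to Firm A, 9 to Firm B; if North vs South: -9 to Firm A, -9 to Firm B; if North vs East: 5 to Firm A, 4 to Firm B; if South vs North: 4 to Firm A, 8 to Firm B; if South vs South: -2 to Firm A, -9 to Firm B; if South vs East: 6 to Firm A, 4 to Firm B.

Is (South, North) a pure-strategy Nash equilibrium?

Holding Firm B at North: Firm A gets 4 from South, versus -4 from North. No profitable deviation for Firm A.
Holding Firm A at South: Firm B gets 8 from North, versus -9 from South, 4 from East. No profitable deviation for Firm B either.

Yes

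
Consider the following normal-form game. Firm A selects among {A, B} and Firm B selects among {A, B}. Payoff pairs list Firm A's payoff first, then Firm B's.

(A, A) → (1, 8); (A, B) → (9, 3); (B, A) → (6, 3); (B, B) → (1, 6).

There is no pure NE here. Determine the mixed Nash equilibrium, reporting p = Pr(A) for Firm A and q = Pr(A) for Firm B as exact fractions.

Each player's mixing probability is pinned down by making the *other* player indifferent.
Firm B indifferent between A and B: p·8 + (1−p)·3 = p·3 + (1−p)·6 ⟹ 3 + 5p = 6 + (-3)p ⟹ p = 3/8.
Firm A indifferent between A and B: q·1 + (1−q)·9 = q·6 + (1−q)·1 ⟹ 9 + (-8)q = 1 + 5q ⟹ q = 8/13.

p = 3/8, q = 8/13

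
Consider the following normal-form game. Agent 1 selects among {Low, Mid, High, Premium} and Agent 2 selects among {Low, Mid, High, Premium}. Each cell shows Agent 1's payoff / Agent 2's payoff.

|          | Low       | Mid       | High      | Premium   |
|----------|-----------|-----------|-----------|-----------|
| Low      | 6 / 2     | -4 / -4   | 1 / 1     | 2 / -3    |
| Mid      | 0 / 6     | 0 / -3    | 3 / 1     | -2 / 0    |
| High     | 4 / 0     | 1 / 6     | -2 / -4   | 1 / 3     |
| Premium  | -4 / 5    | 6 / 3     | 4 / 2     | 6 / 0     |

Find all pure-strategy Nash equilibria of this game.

A profile is a Nash equilibrium when each player is best-responding to the other.
Agent 1's best responses — vs Low: Low (payoff 6); vs Mid: Premium (payoff 6); vs High: Premium (payoff 4); vs Premium: Premium (payoff 6).
Agent 2's best responses — vs Low: Low (payoff 2); vs Mid: Low (payoff 6); vs High: Mid (payoff 6); vs Premium: Low (payoff 5).
The only mutual best response is (Low, Low); neither player gains by switching there.

(Low, Low)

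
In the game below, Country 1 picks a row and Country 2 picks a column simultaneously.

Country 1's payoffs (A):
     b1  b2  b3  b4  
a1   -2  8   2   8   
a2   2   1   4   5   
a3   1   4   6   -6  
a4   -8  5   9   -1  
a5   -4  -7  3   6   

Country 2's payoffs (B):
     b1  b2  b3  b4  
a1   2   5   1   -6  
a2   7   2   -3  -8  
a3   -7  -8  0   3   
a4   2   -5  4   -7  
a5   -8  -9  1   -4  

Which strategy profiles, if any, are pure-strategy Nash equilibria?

Find each player's best response to every opponent strategy; NE are the intersections.
Country 1's best responses — vs b1: a2 (payoff 2); vs b2: a1 (payoff 8); vs b3: a4 (payoff 9); vs b4: a1 (payoff 8).
Country 2's best responses — vs a1: b2 (payoff 5); vs a2: b1 (payoff 7); vs a3: b4 (payoff 3); vs a4: b3 (payoff 4); vs a5: b3 (payoff 1).
Mutual best responses occur at (a1, b2), (a2, b1), and (a4, b3); at each, neither player gains by switching.

(a1, b2), (a2, b1), and (a4, b3)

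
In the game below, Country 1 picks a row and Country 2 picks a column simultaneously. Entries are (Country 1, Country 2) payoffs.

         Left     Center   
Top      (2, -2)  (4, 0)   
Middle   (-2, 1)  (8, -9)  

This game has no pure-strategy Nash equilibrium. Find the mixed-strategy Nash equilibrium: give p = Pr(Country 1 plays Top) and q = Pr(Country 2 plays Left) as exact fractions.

Each player's mixing probability is pinned down by making the *other* player indifferent.
Country 2 indifferent between Left and Center: p·(-2) + (1−p)·1 = p·0 + (1−p)·(-9) ⟹ 1 + (-3)p = (-9) + 9p ⟹ p = 5/6.
Country 1 indifferent between Top and Middle: q·2 + (1−q)·4 = q·(-2) + (1−q)·8 ⟹ 4 + (-2)q = 8 + (-10)q ⟹ q = 1/2.

p = 5/6, q = 1/2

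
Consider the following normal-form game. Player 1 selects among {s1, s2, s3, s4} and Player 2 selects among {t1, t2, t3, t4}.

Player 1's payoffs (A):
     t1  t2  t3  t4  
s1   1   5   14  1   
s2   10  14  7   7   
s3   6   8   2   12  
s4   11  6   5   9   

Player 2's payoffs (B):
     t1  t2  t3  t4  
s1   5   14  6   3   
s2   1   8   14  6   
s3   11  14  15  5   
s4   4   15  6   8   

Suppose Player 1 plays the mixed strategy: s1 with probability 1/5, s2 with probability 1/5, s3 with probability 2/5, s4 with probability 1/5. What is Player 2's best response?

Player 2's best reply maximizes expected payoff against the mix.
t1: (1/5)·5 + (1/5)·1 + (2/5)·11 + (1/5)·4 = 32/5
t2: (1/5)·14 + (1/5)·8 + (2/5)·14 + (1/5)·15 = 13
t3: (1/5)·6 + (1/5)·14 + (2/5)·15 + (1/5)·6 = 56/5
t4: (1/5)·3 + (1/5)·6 + (2/5)·5 + (1/5)·8 = 27/5
Highest expected payoff is 13, from t2.

t2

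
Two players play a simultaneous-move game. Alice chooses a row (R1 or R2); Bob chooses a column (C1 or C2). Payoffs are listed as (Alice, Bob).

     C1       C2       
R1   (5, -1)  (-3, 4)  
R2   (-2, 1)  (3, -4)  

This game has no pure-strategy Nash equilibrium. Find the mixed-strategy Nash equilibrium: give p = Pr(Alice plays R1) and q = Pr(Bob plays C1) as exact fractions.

Each player's mixing probability is pinned down by making the *other* player indifferent.
Bob indifferent between C1 and C2: p·(-1) + (1−p)·1 = p·4 + (1−p)·(-4) ⟹ 1 + (-2)p = (-4) + 8p ⟹ p = 1/2.
Alice indifferent between R1 and R2: q·5 + (1−q)·(-3) = q·(-2) + (1−q)·3 ⟹ (-3) + 8q = 3 + (-5)q ⟹ q = 6/13.

p = 1/2, q = 6/13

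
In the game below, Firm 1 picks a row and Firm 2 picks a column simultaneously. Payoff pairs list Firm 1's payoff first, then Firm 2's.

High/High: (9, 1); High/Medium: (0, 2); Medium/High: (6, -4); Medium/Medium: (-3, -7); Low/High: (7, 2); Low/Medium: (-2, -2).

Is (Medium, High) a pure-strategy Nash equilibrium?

No

Holding Firm 2 at High: Firm 1 gets 6 from Medium but could get 9 by switching to High. Firm 1 has a profitable deviation.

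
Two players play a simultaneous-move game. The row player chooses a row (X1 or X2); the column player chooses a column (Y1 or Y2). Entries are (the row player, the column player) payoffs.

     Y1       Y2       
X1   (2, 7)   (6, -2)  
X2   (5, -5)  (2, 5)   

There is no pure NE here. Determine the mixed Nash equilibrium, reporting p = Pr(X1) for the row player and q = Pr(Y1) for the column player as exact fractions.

Each player's mixing probability is pinned down by making the *other* player indifferent.
The column player indifferent between Y1 and Y2: p·7 + (1−p)·(-5) = p·(-2) + (1−p)·5 ⟹ (-5) + 12p = 5 + (-7)p ⟹ p = 10/19.
The row player indifferent between X1 and X2: q·2 + (1−q)·6 = q·5 + (1−q)·2 ⟹ 6 + (-4)q = 2 + 3q ⟹ q = 4/7.

p = 10/19, q = 4/7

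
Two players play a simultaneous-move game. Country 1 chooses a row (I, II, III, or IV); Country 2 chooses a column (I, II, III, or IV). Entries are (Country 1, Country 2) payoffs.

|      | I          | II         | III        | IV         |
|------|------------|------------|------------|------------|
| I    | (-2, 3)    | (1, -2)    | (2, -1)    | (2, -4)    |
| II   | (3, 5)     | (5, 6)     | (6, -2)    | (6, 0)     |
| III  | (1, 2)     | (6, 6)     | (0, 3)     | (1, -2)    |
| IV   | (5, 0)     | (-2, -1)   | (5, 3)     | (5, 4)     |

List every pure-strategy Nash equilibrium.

(III, II)

Find each player's best response to every opponent strategy; NE are the intersections.
Country 1's best responses — vs I: IV (payoff 5); vs II: III (payoff 6); vs III: II (payoff 6); vs IV: II (payoff 6).
Country 2's best responses — vs I: I (payoff 3); vs II: II (payoff 6); vs III: II (payoff 6); vs IV: IV (payoff 4).
The only mutual best response is (III, II); neither player gains by switching there.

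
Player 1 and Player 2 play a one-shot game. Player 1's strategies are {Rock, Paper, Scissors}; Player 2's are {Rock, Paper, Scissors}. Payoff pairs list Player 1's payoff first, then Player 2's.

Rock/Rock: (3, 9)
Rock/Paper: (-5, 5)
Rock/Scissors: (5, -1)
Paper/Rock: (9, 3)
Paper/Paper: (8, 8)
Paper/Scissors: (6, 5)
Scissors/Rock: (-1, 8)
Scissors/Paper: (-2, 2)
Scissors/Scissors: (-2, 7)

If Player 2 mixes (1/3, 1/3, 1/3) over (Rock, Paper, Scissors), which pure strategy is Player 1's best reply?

Paper

Player 1's best reply maximizes expected payoff against the mix.
Rock: (1/3)·3 + (1/3)·(-5) + (1/3)·5 = 1
Paper: (1/3)·9 + (1/3)·8 + (1/3)·6 = 23/3
Scissors: (1/3)·(-1) + (1/3)·(-2) + (1/3)·(-2) = -5/3
Highest expected payoff is 23/3, from Paper.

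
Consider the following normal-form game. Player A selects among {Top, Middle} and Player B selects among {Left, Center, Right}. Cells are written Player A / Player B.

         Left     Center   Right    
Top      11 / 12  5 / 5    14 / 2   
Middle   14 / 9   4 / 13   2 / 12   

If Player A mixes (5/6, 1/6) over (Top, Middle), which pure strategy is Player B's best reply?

Left

Compute Player B's expected payoff from each pure strategy against the given mix.
Left: (5/6)·12 + (1/6)·9 = 23/2
Center: (5/6)·5 + (1/6)·13 = 19/3
Right: (5/6)·2 + (1/6)·12 = 11/3
Highest expected payoff is 23/2, from Left.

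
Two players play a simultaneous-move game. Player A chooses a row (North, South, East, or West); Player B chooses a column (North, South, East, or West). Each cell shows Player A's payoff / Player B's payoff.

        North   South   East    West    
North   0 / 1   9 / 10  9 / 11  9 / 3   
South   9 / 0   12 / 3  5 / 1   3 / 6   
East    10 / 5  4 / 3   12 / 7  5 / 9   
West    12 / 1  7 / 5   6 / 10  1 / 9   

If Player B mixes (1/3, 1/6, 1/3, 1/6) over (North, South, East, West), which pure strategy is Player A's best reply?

Player A's best reply maximizes expected payoff against the mix.
North: (1/3)·0 + (1/6)·9 + (1/3)·9 + (1/6)·9 = 6
South: (1/3)·9 + (1/6)·12 + (1/3)·5 + (1/6)·3 = 43/6
East: (1/3)·10 + (1/6)·4 + (1/3)·12 + (1/6)·5 = 53/6
West: (1/3)·12 + (1/6)·7 + (1/3)·6 + (1/6)·1 = 22/3
Highest expected payoff is 53/6, from East.

East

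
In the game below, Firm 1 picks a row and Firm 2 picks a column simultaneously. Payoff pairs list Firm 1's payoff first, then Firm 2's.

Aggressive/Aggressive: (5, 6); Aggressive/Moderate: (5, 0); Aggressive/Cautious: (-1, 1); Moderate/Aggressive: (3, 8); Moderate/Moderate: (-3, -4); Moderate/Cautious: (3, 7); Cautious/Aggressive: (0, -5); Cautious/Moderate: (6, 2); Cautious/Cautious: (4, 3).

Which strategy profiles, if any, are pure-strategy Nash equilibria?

(Aggressive, Aggressive) and (Cautious, Cautious)

Check mutual best responses: a cell is a NE iff neither player can gain by unilaterally deviating.
Firm 1's best responses — vs Aggressive: Aggressive (payoff 5); vs Moderate: Cautious (payoff 6); vs Cautious: Cautious (payoff 4).
Firm 2's best responses — vs Aggressive: Aggressive (payoff 6); vs Moderate: Aggressive (payoff 8); vs Cautious: Cautious (payoff 3).
Mutual best responses occur at (Aggressive, Aggressive) and (Cautious, Cautious); at each, neither player gains by switching.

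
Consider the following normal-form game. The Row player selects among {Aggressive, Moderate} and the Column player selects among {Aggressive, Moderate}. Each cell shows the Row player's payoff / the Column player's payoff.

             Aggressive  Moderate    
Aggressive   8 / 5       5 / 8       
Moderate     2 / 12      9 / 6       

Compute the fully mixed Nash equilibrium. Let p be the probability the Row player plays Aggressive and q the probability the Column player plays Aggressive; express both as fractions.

Each player's mixing probability is pinned down by making the *other* player indifferent.
The Column player indifferent between Aggressive and Moderate: p·5 + (1−p)·12 = p·8 + (1−p)·6 ⟹ 12 + (-7)p = 6 + 2p ⟹ p = 2/3.
The Row player indifferent between Aggressive and Moderate: q·8 + (1−q)·5 = q·2 + (1−q)·9 ⟹ 5 + 3q = 9 + (-7)q ⟹ q = 2/5.

p = 2/3, q = 2/5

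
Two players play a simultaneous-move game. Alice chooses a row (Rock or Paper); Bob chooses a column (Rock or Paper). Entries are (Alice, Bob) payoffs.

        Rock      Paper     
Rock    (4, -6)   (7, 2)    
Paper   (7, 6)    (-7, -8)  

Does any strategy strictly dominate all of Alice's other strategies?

A strategy is strictly dominant if it gives Alice a strictly higher payoff than every other strategy, against every choice by the opponent.
Rock is not dominant: against Rock, Paper gives 7 > 4.
Paper is not dominant: against Paper, Rock gives 7 > -7.
No single strategy is best against every opponent action.

No strictly dominant strategy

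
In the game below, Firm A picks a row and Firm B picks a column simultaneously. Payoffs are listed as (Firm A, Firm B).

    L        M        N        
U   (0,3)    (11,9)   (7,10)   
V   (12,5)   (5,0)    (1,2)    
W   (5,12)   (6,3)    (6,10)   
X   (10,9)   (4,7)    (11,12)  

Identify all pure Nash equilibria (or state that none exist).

(V, L) and (X, N)

A profile is a Nash equilibrium when each player is best-responding to the other.
Firm A's best responses — vs L: V (payoff 12); vs M: U (payoff 11); vs N: X (payoff 11).
Firm B's best responses — vs U: N (payoff 10); vs V: L (payoff 5); vs W: L (payoff 12); vs X: N (payoff 12).
Mutual best responses occur at (V, L) and (X, N); at each, neither player gains by switching.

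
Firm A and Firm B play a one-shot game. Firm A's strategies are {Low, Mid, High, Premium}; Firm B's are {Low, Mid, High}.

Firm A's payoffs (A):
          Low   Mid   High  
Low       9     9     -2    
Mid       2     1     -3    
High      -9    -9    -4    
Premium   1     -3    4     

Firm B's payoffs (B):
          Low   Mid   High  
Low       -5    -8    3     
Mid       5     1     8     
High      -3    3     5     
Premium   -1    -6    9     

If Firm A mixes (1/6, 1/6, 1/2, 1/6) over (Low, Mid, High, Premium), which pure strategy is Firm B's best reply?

Compute Firm B's expected payoff from each pure strategy against the given mix.
Low: (1/6)·(-5) + (1/6)·5 + (1/2)·(-3) + (1/6)·(-1) = -5/3
Mid: (1/6)·(-8) + (1/6)·1 + (1/2)·3 + (1/6)·(-6) = -2/3
High: (1/6)·3 + (1/6)·8 + (1/2)·5 + (1/6)·9 = 35/6
Highest expected payoff is 35/6, from High.

High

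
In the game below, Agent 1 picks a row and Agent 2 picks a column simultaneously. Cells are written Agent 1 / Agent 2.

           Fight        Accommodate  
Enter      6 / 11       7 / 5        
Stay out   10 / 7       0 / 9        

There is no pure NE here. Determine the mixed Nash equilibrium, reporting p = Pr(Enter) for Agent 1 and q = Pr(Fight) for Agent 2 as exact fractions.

In a mixed NE each player is indifferent between their pure strategies, so the opponent's mix sets the indifference.
Agent 2 indifferent between Fight and Accommodate: p·11 + (1−p)·7 = p·5 + (1−p)·9 ⟹ 7 + 4p = 9 + (-4)p ⟹ p = 1/4.
Agent 1 indifferent between Enter and Stay out: q·6 + (1−q)·7 = q·10 + (1−q)·0 ⟹ 7 + (-1)q = 0 + 10q ⟹ q = 7/11.

p = 1/4, q = 7/11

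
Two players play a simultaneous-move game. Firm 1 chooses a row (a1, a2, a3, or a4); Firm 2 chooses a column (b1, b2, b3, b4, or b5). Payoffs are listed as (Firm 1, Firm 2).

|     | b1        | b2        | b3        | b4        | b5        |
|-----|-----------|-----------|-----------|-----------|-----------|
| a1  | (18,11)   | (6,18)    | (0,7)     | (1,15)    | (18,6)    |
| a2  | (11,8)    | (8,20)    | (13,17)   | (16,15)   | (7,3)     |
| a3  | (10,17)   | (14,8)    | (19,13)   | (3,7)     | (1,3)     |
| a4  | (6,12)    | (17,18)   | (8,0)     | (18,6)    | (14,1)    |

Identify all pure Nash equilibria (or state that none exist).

(a4, b2)

A profile is a Nash equilibrium when each player is best-responding to the other.
Firm 1's best responses — vs b1: a1 (payoff 18); vs b2: a4 (payoff 17); vs b3: a3 (payoff 19); vs b4: a4 (payoff 18); vs b5: a1 (payoff 18).
Firm 2's best responses — vs a1: b2 (payoff 18); vs a2: b2 (payoff 20); vs a3: b1 (payoff 17); vs a4: b2 (payoff 18).
The only mutual best response is (a4, b2); neither player gains by switching there.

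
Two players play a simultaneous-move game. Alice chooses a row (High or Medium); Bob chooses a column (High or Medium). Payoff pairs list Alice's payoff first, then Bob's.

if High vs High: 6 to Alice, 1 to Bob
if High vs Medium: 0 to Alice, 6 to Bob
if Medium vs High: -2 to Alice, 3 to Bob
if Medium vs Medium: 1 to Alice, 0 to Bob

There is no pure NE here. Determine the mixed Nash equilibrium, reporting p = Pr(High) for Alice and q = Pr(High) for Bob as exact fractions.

p = 3/8, q = 1/9

In a mixed NE each player is indifferent between their pure strategies, so the opponent's mix sets the indifference.
Bob indifferent between High and Medium: p·1 + (1−p)·3 = p·6 + (1−p)·0 ⟹ 3 + (-2)p = 0 + 6p ⟹ p = 3/8.
Alice indifferent between High and Medium: q·6 + (1−q)·0 = q·(-2) + (1−q)·1 ⟹ 0 + 6q = 1 + (-3)q ⟹ q = 1/9.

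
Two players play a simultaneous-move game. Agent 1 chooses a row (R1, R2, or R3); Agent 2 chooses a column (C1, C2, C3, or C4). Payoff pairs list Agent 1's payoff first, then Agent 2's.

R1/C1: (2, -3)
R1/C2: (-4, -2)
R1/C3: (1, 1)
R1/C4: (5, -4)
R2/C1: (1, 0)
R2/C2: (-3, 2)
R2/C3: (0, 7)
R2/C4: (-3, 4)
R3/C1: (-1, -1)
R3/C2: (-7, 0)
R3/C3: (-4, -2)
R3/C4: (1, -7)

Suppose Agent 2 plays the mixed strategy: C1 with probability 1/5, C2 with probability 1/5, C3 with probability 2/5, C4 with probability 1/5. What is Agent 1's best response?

Agent 1's best reply maximizes expected payoff against the mix.
R1: (1/5)·2 + (1/5)·(-4) + (2/5)·1 + (1/5)·5 = 1
R2: (1/5)·1 + (1/5)·(-3) + (2/5)·0 + (1/5)·(-3) = -1
R3: (1/5)·(-1) + (1/5)·(-7) + (2/5)·(-4) + (1/5)·1 = -3
Highest expected payoff is 1, from R1.

R1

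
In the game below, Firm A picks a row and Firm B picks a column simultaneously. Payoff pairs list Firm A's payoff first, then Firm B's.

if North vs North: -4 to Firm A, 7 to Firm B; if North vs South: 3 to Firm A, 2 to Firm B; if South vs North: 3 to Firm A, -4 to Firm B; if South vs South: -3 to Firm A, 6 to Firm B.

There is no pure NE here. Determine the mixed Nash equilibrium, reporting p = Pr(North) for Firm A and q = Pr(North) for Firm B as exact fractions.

p = 2/3, q = 6/13

Each player's mixing probability is pinned down by making the *other* player indifferent.
Firm B indifferent between North and South: p·7 + (1−p)·(-4) = p·2 + (1−p)·6 ⟹ (-4) + 11p = 6 + (-4)p ⟹ p = 2/3.
Firm A indifferent between North and South: q·(-4) + (1−q)·3 = q·3 + (1−q)·(-3) ⟹ 3 + (-7)q = (-3) + 6q ⟹ q = 6/13.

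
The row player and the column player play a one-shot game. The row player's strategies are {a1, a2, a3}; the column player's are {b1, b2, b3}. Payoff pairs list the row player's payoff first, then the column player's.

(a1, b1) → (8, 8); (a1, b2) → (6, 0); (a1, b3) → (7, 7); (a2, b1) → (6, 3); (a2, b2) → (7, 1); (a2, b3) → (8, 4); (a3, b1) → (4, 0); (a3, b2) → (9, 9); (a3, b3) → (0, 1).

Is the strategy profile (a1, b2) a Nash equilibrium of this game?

Holding the column player at b2: the row player gets 6 from a1 but could get 9 by switching to a3. The row player has a profitable deviation.

No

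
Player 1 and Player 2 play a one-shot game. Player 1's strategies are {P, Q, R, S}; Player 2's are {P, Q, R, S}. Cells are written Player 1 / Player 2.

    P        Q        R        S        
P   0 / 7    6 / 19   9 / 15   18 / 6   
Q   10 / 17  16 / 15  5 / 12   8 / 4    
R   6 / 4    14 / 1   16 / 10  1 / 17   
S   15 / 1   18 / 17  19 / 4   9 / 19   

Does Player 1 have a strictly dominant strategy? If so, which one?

No strictly dominant strategy

A strategy is strictly dominant if it gives Player 1 a strictly higher payoff than every other strategy, against every choice by the opponent.
P is not dominant: against P, Q gives 10 > 0.
Q is not dominant: against P, S gives 15 > 10.
R is not dominant: against P, Q gives 10 > 6.
S is not dominant: against S, P gives 18 > 9.
No single strategy is best against every opponent action.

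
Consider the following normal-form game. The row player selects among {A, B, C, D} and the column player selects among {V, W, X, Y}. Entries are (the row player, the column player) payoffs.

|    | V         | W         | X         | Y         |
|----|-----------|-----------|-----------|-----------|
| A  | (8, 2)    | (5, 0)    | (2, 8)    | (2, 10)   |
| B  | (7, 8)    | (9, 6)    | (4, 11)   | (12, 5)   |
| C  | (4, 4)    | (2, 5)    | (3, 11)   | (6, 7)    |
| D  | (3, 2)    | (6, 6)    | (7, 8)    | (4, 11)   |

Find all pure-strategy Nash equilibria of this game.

Check mutual best responses: a cell is a NE iff neither player can gain by unilaterally deviating.
The row player's best responses — vs V: A (payoff 8); vs W: B (payoff 9); vs X: D (payoff 7); vs Y: B (payoff 12).
The column player's best responses — vs A: Y (payoff 10); vs B: X (payoff 11); vs C: X (payoff 11); vs D: Y (payoff 11).
No cell has both players best-responding. For instance, the row player's best reply to W is B, but against B the column player prefers X over W.

None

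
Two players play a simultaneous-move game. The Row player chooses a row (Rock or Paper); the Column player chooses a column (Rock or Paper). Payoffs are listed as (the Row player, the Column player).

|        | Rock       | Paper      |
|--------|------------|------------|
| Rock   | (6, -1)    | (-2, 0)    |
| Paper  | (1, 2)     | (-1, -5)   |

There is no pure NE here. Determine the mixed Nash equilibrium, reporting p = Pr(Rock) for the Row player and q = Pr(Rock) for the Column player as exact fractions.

p = 7/8, q = 1/6

Each player's mixing probability is pinned down by making the *other* player indifferent.
The Column player indifferent between Rock and Paper: p·(-1) + (1−p)·2 = p·0 + (1−p)·(-5) ⟹ 2 + (-3)p = (-5) + 5p ⟹ p = 7/8.
The Row player indifferent between Rock and Paper: q·6 + (1−q)·(-2) = q·1 + (1−q)·(-1) ⟹ (-2) + 8q = (-1) + 2q ⟹ q = 1/6.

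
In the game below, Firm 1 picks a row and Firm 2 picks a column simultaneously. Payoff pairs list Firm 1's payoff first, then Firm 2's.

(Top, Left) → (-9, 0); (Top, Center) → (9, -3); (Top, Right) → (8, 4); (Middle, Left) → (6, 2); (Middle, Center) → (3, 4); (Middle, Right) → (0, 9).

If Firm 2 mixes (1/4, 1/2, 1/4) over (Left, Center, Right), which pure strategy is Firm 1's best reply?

Firm 1's best reply maximizes expected payoff against the mix.
Top: (1/4)·(-9) + (1/2)·9 + (1/4)·8 = 17/4
Middle: (1/4)·6 + (1/2)·3 + (1/4)·0 = 3
Highest expected payoff is 17/4, from Top.

Top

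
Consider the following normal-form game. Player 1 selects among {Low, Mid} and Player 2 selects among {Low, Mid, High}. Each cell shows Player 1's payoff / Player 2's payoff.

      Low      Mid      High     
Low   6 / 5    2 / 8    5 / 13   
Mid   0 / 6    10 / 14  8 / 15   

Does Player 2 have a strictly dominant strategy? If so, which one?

Check whether one of Player 2's strategies beats all alternatives regardless of what the opponent does.
High strictly dominates: vs Low: 13 > each of {5, 8}; vs Mid: 15 > each of {6, 14}.

High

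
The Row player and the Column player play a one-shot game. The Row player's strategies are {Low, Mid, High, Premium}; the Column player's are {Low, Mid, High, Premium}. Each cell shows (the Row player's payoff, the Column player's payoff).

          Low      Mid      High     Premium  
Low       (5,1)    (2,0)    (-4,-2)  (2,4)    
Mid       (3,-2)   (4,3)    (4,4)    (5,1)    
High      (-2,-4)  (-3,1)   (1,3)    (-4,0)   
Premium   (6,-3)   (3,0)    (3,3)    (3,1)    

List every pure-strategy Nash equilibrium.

A profile is a Nash equilibrium when each player is best-responding to the other.
The Row player's best responses — vs Low: Premium (payoff 6); vs Mid: Mid (payoff 4); vs High: Mid (payoff 4); vs Premium: Mid (payoff 5).
The Column player's best responses — vs Low: Premium (payoff 4); vs Mid: High (payoff 4); vs High: High (payoff 3); vs Premium: High (payoff 3).
The only mutual best response is (Mid, High); neither player gains by switching there.

(Mid, High)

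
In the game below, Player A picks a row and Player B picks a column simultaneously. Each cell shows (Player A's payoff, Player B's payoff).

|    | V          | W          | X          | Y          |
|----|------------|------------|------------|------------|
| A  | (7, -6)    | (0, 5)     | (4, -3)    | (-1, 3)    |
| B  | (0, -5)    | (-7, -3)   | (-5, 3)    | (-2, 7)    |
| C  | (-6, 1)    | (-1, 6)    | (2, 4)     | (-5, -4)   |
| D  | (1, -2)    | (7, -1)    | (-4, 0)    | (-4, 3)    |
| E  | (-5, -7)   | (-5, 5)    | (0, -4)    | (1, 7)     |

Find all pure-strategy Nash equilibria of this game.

Check mutual best responses: a cell is a NE iff neither player can gain by unilaterally deviating.
Player A's best responses — vs V: A (payoff 7); vs W: D (payoff 7); vs X: A (payoff 4); vs Y: E (payoff 1).
Player B's best responses — vs A: W (payoff 5); vs B: Y (payoff 7); vs C: W (payoff 6); vs D: Y (payoff 3); vs E: Y (payoff 7).
The only mutual best response is (E, Y); neither player gains by switching there.

(E, Y)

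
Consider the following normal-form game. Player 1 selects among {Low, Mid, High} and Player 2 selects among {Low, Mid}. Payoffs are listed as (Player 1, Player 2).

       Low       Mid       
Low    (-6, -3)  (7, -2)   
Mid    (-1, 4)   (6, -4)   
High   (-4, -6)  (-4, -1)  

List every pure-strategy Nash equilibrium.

Check mutual best responses: a cell is a NE iff neither player can gain by unilaterally deviating.
Player 1's best responses — vs Low: Mid (payoff -1); vs Mid: Low (payoff 7).
Player 2's best responses — vs Low: Mid (payoff -2); vs Mid: Low (payoff 4); vs High: Mid (payoff -1).
Mutual best responses occur at (Low, Mid) and (Mid, Low); at each, neither player gains by switching.

(Low, Mid) and (Mid, Low)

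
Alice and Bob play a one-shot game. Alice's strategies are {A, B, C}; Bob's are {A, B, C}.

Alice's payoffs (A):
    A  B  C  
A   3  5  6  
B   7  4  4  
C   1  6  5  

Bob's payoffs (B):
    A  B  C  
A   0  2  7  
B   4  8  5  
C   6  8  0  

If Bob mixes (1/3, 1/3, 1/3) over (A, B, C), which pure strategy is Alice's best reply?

B

Alice's best reply maximizes expected payoff against the mix.
A: (1/3)·3 + (1/3)·5 + (1/3)·6 = 14/3
B: (1/3)·7 + (1/3)·4 + (1/3)·4 = 5
C: (1/3)·1 + (1/3)·6 + (1/3)·5 = 4
Highest expected payoff is 5, from B.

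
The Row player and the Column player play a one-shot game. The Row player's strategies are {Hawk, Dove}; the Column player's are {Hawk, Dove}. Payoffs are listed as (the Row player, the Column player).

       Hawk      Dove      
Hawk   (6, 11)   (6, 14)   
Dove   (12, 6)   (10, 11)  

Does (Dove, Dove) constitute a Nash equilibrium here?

Yes

Holding the Column player at Dove: the Row player gets 10 from Dove, versus 6 from Hawk. No profitable deviation for the Row player.
Holding the Row player at Dove: the Column player gets 11 from Dove, versus 6 from Hawk. No profitable deviation for the Column player either.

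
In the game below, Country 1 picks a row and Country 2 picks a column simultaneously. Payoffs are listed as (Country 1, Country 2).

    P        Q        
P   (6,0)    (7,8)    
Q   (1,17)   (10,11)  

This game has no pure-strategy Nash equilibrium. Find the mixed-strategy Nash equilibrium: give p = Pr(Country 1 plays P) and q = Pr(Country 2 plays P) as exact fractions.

p = 3/7, q = 3/8

Each player's mixing probability is pinned down by making the *other* player indifferent.
Country 2 indifferent between P and Q: p·0 + (1−p)·17 = p·8 + (1−p)·11 ⟹ 17 + (-17)p = 11 + (-3)p ⟹ p = 3/7.
Country 1 indifferent between P and Q: q·6 + (1−q)·7 = q·1 + (1−q)·10 ⟹ 7 + (-1)q = 10 + (-9)q ⟹ q = 3/8.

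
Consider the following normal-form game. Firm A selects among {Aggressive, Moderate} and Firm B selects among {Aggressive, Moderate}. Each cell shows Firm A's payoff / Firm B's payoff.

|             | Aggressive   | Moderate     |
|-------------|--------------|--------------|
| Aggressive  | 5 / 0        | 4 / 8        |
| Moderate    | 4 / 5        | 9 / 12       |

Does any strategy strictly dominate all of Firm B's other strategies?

A strategy is strictly dominant if it gives Firm B a strictly higher payoff than every other strategy, against every choice by the opponent.
Moderate strictly dominates: vs Aggressive: 8 > 0; vs Moderate: 12 > 5.

Moderate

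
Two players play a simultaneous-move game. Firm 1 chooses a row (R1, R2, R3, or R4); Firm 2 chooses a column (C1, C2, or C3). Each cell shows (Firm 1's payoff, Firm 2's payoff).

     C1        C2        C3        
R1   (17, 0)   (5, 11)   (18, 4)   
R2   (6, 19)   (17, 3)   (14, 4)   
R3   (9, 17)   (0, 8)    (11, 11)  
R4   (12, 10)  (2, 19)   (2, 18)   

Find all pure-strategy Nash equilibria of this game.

Check mutual best responses: a cell is a NE iff neither player can gain by unilaterally deviating.
Firm 1's best responses — vs C1: R1 (payoff 17); vs C2: R2 (payoff 17); vs C3: R1 (payoff 18).
Firm 2's best responses — vs R1: C2 (payoff 11); vs R2: C1 (payoff 19); vs R3: C1 (payoff 17); vs R4: C2 (payoff 19).
No cell has both players best-responding. For instance, Firm 1's best reply to C2 is R2, but against R2 Firm 2 prefers C1 over C2.

There is no pure-strategy Nash equilibrium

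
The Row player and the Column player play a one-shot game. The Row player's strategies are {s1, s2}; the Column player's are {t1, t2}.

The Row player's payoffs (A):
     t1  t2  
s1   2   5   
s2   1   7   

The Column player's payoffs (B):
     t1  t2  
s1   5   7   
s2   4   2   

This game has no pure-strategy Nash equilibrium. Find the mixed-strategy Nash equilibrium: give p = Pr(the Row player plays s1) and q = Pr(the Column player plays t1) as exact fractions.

p = 1/2, q = 2/3

In a mixed NE each player is indifferent between their pure strategies, so the opponent's mix sets the indifference.
The Column player indifferent between t1 and t2: p·5 + (1−p)·4 = p·7 + (1−p)·2 ⟹ 4 + 1p = 2 + 5p ⟹ p = 1/2.
The Row player indifferent between s1 and s2: q·2 + (1−q)·5 = q·1 + (1−q)·7 ⟹ 5 + (-3)q = 7 + (-6)q ⟹ q = 2/3.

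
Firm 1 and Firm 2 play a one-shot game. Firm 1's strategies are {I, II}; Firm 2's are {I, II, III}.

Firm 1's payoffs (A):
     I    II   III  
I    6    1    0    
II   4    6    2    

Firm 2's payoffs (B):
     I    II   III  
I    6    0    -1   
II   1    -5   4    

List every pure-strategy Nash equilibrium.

Find each player's best response to every opponent strategy; NE are the intersections.
Firm 1's best responses — vs I: I (payoff 6); vs II: II (payoff 6); vs III: II (payoff 2).
Firm 2's best responses — vs I: I (payoff 6); vs II: III (payoff 4).
Mutual best responses occur at (I, I) and (II, III); at each, neither player gains by switching.

(I, I) and (II, III)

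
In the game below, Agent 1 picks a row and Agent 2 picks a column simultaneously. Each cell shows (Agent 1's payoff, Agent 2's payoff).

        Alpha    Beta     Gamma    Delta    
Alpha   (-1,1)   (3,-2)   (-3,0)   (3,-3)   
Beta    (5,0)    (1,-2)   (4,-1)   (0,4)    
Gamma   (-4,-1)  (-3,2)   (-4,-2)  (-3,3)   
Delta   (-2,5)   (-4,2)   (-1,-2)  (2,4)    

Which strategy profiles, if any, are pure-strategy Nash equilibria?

No pure-strategy Nash equilibrium

Check mutual best responses: a cell is a NE iff neither player can gain by unilaterally deviating.
Agent 1's best responses — vs Alpha: Beta (payoff 5); vs Beta: Alpha (payoff 3); vs Gamma: Beta (payoff 4); vs Delta: Alpha (payoff 3).
Agent 2's best responses — vs Alpha: Alpha (payoff 1); vs Beta: Delta (payoff 4); vs Gamma: Delta (payoff 3); vs Delta: Alpha (payoff 5).
No cell has both players best-responding. For instance, Agent 1's best reply to Gamma is Beta, but against Beta Agent 2 prefers Delta over Gamma.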